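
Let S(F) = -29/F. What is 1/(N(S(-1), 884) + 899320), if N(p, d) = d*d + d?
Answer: 1/1681660 ≈ 5.9465e-7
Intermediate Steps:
N(p, d) = d + d**2 (N(p, d) = d**2 + d = d + d**2)
1/(N(S(-1), 884) + 899320) = 1/(884*(1 + 884) + 899320) = 1/(884*885 + 899320) = 1/(782340 + 899320) = 1/1681660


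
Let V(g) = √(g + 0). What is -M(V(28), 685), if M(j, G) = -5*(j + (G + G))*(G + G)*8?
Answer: 75076000 + 109600*√7 ≈ 7.5366e+7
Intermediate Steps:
V(g) = √g
M(j, G) = -80*G*(j + 2*G) (M(j, G) = -5*(j + 2*G)*2*G*8 = -10*G*(j + 2*G)*8 = -80*G*(j + 2*G))
-M(V(28), 685) = -(-80)*685*(√28 + 2*685) = -(-80)*685*(2*√7 + 1370) = -(-80)*685*(1370 + 2*√7) = -(-75076000 - 109600*√7) = 75076000 + 109600*√7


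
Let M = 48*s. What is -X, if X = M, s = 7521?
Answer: -361008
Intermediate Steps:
M = 361008 (M = 48*7521 = 361008)
X = 361008
-X = -1*361008 = -361008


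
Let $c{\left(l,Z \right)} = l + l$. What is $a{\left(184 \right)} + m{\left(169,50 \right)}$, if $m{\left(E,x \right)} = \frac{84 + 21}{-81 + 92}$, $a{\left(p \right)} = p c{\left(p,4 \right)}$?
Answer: $\frac{744937}{11} \approx 67722.0$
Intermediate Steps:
$c{\left(l,Z \right)} = 2 l$
$a{\left(p \right)} = 2 p^{2}$ ($a{\left(p \right)} = p 2 p = 2 p^{2}$)
$m{\left(E,x \right)} = \frac{105}{11}$
$a{\left(184 \right)} + m{\left(169,50 \right)} = 2 \cdot 184^{2} + \frac{105}{11} = 2 \cdot 33856 + \frac{105}{11} = 67712 + \frac{105}{11} = \frac{744937}{11}$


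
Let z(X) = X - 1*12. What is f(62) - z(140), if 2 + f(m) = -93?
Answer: -223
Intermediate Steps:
z(X) = -12 + X (z(X) = X - 12 = -12 + X)
f(m) = -95 (f(m) = -2 - 93 = -95)
f(62) - z(140) = -95 - (-12 + 140) = -95 - 1*128 = -95 - 128 = -223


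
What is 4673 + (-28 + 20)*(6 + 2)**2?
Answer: 4161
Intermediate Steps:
4673 + (-28 + 20)*(6 + 2)**2 = 4673 - 8*8**2 = 4673 - 8*64 = 4673 - 512 = 4161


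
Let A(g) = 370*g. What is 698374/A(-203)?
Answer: -349187/37555 ≈ -9.2980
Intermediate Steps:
698374/A(-203) = 698374/((370*(-203))) = 698374/(-75110) = 698374*(-1/75110) = -349187/37555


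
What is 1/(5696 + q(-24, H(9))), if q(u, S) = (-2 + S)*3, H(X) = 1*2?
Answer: 1/5696 ≈ 0.00017556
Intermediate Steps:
H(X) = 2
q(u, S) = -6 + 3*S
1/(5696 + q(-24, H(9))) = 1/(5696 + (-6 + 3*2)) = 1/(5696 + (-6 + 6)) = 1/(5696 + 0) = 1/5696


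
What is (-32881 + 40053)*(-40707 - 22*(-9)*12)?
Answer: -274909932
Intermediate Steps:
(-32881 + 40053)*(-40707 - 22*(-9)*12) = 7172*(-40707 + 198*12) = 7172*(-40707 + 2376) = 7172*(-38331) = -274909932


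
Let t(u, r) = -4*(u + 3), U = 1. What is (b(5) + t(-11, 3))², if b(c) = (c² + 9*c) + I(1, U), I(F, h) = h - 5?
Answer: 9604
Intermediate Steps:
I(F, h) = -5 + h
t(u, r) = -12 - 4*u (t(u, r) = -4*(3 + u) = -12 - 4*u)
b(c) = -4 + c² + 9*c (b(c) = (c² + 9*c) + (-5 + 1) = (c² + 9*c) - 4 = -4 + c² + 9*c)
(b(5) + t(-11, 3))² = ((-4 + 5² + 9*5) + (-12 - 4*(-11)))² = ((-4 + 25 + 45) + (-12 + 44))² = (66 + 32)² = 98² = 9604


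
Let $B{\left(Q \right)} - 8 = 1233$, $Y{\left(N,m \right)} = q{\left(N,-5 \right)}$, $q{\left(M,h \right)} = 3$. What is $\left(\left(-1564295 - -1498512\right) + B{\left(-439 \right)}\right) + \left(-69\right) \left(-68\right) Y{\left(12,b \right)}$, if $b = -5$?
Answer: $-50466$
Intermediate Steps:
$Y{\left(N,m \right)} = 3$
$B{\left(Q \right)} = 1241$ ($B{\left(Q \right)} = 8 + 1233 = 1241$)
$\left(\left(-1564295 - -1498512\right) + B{\left(-439 \right)}\right) + \left(-69\right) \left(-68\right) Y{\left(12,b \right)} = \left(\left(-1564295 - -1498512\right) + 1241\right) + \left(-69\right) \left(-68\right) 3 = \left(\left(-1564295 + 1498512\right) + 1241\right) + 4692 \cdot 3 = \left(-65783 + 1241\right) + 14076 = -64542 + 14076 = -50466$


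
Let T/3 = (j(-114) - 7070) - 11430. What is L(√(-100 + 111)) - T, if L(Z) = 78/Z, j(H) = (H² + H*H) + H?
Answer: -22134 + 78*√11/11 ≈ -22110.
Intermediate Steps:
j(H) = H + 2*H² (j(H) = (H² + H²) + H = 2*H² + H = H + 2*H²)
T = 22134 (T = 3*((-114*(1 + 2*(-114)) - 7070) - 11430) = 3*((-114*(1 - 228) - 7070) - 11430) = 3*((-114*(-227) - 7070) - 11430) = 3*((25878 - 7070) - 11430) = 3*(18808 - 11430) = 3*7378 = 22134)
L(√(-100 + 111)) - T = 78/(√(-100 + 111)) - 1*22134 = 78/(√11) - 22134 = 78*(√11/11) - 22134 = 78*√11/11 - 22134 = -22134 + 78*√11/11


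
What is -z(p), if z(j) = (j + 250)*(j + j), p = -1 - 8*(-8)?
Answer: -39438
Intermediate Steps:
p = 63 (p = -1 + 64 = 63)
z(j) = 2*j*(250 + j) (z(j) = (250 + j)*(2*j) = 2*j*(250 + j))
-z(p) = -2*63*(250 + 63) = -2*63*313 = -1*39438 = -39438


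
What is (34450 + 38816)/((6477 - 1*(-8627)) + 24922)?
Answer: 12211/6671 ≈ 1.8305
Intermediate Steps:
(34450 + 38816)/((6477 - 1*(-8627)) + 24922) = 73266/((6477 + 8627) + 24922) = 73266/(15104 + 24922) = 73266/40026 = 73266*(1/40026) = 12211/6671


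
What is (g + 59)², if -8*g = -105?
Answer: 332929/64 ≈ 5202.0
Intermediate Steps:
g = 105/8 (g = -⅛*(-105) = 105/8 ≈ 13.125)
(g + 59)² = (105/8 + 59)² = (577/8)² = 332929/64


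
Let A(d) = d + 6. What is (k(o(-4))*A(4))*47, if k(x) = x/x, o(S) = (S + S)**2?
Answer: 470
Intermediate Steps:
A(d) = 6 + d
o(S) = 4*S**2 (o(S) = (2*S)**2 = 4*S**2)
k(x) = 1
(k(o(-4))*A(4))*47 = (1*(6 + 4))*47 = (1*10)*47 = 10*47 = 470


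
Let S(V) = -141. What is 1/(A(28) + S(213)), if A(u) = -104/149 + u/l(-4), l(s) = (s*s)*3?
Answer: -1788/252313 ≈ -0.0070864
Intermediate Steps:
l(s) = 3*s² (l(s) = s²*3 = 3*s²)
A(u) = -104/149 + u/48 (A(u) = -104/149 + u/((3*(-4)²)) = -104*1/149 + u/((3*16)) = -104/149 + u/48)
1/(A(28) + S(213)) = 1/((-104/149 + (1/48)*28) - 141) = 1/((-104/149 + 7/12) - 141) = 1/(-205/1788 - 141) = 1/(-252313/1788) = -1788/252313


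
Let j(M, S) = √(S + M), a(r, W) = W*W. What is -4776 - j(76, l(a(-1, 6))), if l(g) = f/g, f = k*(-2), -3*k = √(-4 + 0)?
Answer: -4776 - √(6156 + 3*I)/9 ≈ -4784.7 - 0.0021242*I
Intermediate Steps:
k = -2*I/3 (k = -√(-4 + 0)/3 = -2*I/3 ≈ -0.66667*I)
a(r, W) = W²
f = 4*I/3 (f = -2*I/3*(-2) = 4*I/3 ≈ 1.3333*I)
l(g) = 4*I/(3*g) (l(g) = (4*I/3)/g = 4*I/(3*g))
j(M, S) = √(M + S)
-4776 - j(76, l(a(-1, 6))) = -4776 - √(76 + 4*I/(3*(6²))) = -4776 - √(76 + (4/3)*I/36) = -4776 - √(76 + (4/3)*I*(1/36)) = -4776 - √(76 + I/27)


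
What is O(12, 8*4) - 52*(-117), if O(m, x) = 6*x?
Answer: 6276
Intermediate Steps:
O(12, 8*4) - 52*(-117) = 6*(8*4) - 52*(-117) = 6*32 + 6084 = 192 + 6084 = 6276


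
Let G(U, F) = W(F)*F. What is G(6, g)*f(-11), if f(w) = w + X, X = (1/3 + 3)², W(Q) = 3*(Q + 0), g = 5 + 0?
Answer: 25/3 ≈ 8.3333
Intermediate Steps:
g = 5
W(Q) = 3*Q
G(U, F) = 3*F² (G(U, F) = (3*F)*F = 3*F²)
X = 100/9 (X = (⅓ + 3)² = (10/3)² = 100/9 ≈ 11.111)
f(w) = 100/9 + w (f(w) = w + 100/9 = 100/9 + w)
G(6, g)*f(-11) = (3*5²)*(100/9 - 11) = (3*25)*(⅑) = 75*(⅑) = 25/3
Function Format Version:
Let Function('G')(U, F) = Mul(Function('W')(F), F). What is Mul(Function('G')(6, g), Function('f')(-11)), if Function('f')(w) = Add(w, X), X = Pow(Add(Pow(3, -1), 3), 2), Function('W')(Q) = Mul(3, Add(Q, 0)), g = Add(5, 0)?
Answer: Rational(25, 3) ≈ 8.3333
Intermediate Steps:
g = 5
Function('W')(Q) = Mul(3, Q)
Function('G')(U, F) = Mul(3, Pow(F, 2)) (Function('G')(U, F) = Mul(Mul(3, F), F) = Mul(3, Pow(F, 2)))
X = Rational(100, 9) (X = Pow(Add(Rational(1, 3), 3), 2) = Pow(Rational(10, 3), 2) = Rational(100, 9) ≈ 11.111)
Function('f')(w) = Add(Rational(100, 9), w) (Function('f')(w) = Add(w, Rational(100, 9)) = Add(Rational(100, 9), w))
Mul(Function('G')(6, g), Function('f')(-11)) = Mul(Mul(3, Pow(5, 2)), Add(Rational(100, 9), -11)) = Mul(Mul(3, 25), Rational(1, 9)) = Mul(75, Rational(1, 9)) = Rational(25, 3)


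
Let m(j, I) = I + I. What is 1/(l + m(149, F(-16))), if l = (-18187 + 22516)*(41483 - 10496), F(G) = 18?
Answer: 1/134142759 ≈ 7.4547e-9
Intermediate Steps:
m(j, I) = 2*I
l = 134142723 (l = 4329*30987 = 134142723)
1/(l + m(149, F(-16))) = 1/(134142723 + 2*18) = 1/(134142723 + 36) = 1/134142759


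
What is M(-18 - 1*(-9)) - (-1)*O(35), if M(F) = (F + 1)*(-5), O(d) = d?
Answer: 75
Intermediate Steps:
M(F) = -5 - 5*F (M(F) = (1 + F)*(-5) = -5 - 5*F)
M(-18 - 1*(-9)) - (-1)*O(35) = (-5 - 5*(-18 - 1*(-9))) - (-1)*35 = (-5 - 5*(-18 + 9)) - 1*(-35) = (-5 - 5*(-9)) + 35 = (-5 + 45) + 35 = 40 + 35 = 75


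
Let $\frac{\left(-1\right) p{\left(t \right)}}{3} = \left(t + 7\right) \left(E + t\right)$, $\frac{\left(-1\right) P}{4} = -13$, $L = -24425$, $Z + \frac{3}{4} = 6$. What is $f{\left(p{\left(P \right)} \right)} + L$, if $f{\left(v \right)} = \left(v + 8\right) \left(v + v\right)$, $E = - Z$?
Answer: $\frac{1094289233}{8} \approx 1.3679 \cdot 10^{8}$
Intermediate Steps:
$Z = \frac{21}{4}$ ($Z = - \frac{3}{4} + 6 = \frac{21}{4} \approx 5.25$)
$E = - \frac{21}{4}$ ($E = \left(-1\right) \frac{21}{4} = - \frac{21}{4} \approx -5.25$)
$P = 52$ ($P = \left(-4\right) \left(-13\right) = 52$)
$p{\left(t \right)} = - 3 \left(7 + t\right) \left(- \frac{21}{4} + t\right)$ ($p{\left(t \right)} = - 3 \left(t + 7\right) \left(- \frac{21}{4} + t\right) = - 3 \left(7 + t\right) \left(- \frac{21}{4} + t\right)$)
$f{\left(v \right)} = 2 v \left(8 + v\right)$ ($f{\left(v \right)} = \left(8 + v\right) 2 v = 2 v \left(8 + v\right)$)
$f{\left(p{\left(P \right)} \right)} + L = 2 \left(\frac{441}{4} - 3 \cdot 52^{2} - 273\right) \left(8 - \left(\frac{651}{4} + 8112\right)\right) - 24425 = 2 \left(\frac{441}{4} - 8112 - 273\right) \left(8 - \frac{33099}{4}\right) - 24425 = 2 \left(- \frac{33099}{4}\right) \left(8 - \frac{33099}{4}\right) - 24425 = 2 \left(- \frac{33099}{4}\right) \left(- \frac{33067}{4}\right) - 24425 = \frac{1094484633}{8} - 24425 = \frac{1094289233}{8}$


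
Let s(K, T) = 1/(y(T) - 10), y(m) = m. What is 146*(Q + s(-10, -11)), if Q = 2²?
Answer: 12118/21 ≈ 577.05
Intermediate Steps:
Q = 4
s(K, T) = 1/(-10 + T) (s(K, T) = 1/(T - 10) = 1/(-10 + T))
146*(Q + s(-10, -11)) = 146*(4 + 1/(-10 - 11)) = 146*(4 + 1/(-21)) = 146*(4 - 1/21) = 146*(83/21) = 12118/21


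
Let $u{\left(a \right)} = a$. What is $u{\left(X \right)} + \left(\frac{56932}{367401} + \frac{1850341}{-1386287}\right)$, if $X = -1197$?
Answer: $- \frac{21043475843324}{17562870003} \approx -1198.2$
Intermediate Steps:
$u{\left(X \right)} + \left(\frac{56932}{367401} + \frac{1850341}{-1386287}\right) = -1197 + \left(\frac{56932}{367401} + \frac{1850341}{-1386287}\right) = -1197 + \left(56932 \cdot \frac{1}{367401} + 1850341 \left(- \frac{1}{1386287}\right)\right) = -1197 + \left(\frac{56932}{367401} - \frac{1850341}{1386287}\right) = -1197 - \frac{20720449733}{17562870003} = - \frac{21043475843324}{17562870003}$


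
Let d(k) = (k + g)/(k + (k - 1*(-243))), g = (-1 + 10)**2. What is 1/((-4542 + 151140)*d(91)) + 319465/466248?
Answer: 167822127655/244924503756 ≈ 0.68520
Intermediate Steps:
g = 81 (g = 9**2 = 81)
d(k) = (81 + k)/(243 + 2*k) (d(k) = (k + 81)/(k + (k - 1*(-243))) = (81 + k)/(k + (k + 243)) = (81 + k)/(k + (243 + k)) = (81 + k)/(243 + 2*k))
1/((-4542 + 151140)*d(91)) + 319465/466248 = 1/((-4542 + 151140)*(((81 + 91)/(243 + 2*91)))) + 319465/466248 = 1/(146598*((172/(243 + 182)))) + 319465*(1/466248) = 1/(146598*((172/425))) + 319465/466248 = 1/(146598*(((1/425)*172))) + 319465/466248 = 1/(146598*(172/425)) + 319465/466248 = (1/146598)*(425/172) + 319465/466248 = 425/25214856 + 319465/466248 = 167822127655/244924503756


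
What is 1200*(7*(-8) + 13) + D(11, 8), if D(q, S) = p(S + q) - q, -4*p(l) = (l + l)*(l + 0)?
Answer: -103583/2 ≈ -51792.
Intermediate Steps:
p(l) = -l**2/2 (p(l) = -(l + l)*(l + 0)/4 = -2*l*l/4 = -l**2/2)
D(q, S) = -q - (S + q)**2/2 (D(q, S) = -(S + q)**2/2 - q = -q - (S + q)**2/2)
1200*(7*(-8) + 13) + D(11, 8) = 1200*(7*(-8) + 13) + (-1*11 - (8 + 11)**2/2) = 1200*(-56 + 13) + (-11 - 1/2*19**2) = 1200*(-43) + (-11 - 1/2*361) = -51600 + (-11 - 361/2) = -51600 - 383/2 = -103583/2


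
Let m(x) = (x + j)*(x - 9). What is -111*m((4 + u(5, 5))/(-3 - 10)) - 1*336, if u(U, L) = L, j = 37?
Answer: 6544608/169 ≈ 38726.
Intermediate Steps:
m(x) = (-9 + x)*(37 + x) (m(x) = (x + 37)*(x - 9) = (37 + x)*(-9 + x) = (-9 + x)*(37 + x))
-111*m((4 + u(5, 5))/(-3 - 10)) - 1*336 = -111*(-333 + ((4 + 5)/(-3 - 10))² + 28*((4 + 5)/(-3 - 10))) - 1*336 = -111*(-333 + (9/(-13))² + 28*(9/(-13))) - 336 = -111*(-333 + (9*(-1/13))² + 28*(9*(-1/13))) - 336 = -111*(-333 + (-9/13)² + 28*(-9/13)) - 336 = -111*(-333 + 81/169 - 252/13) - 336 = -111*(-59472/169) - 336 = 6601392/169 - 336 = 6544608/169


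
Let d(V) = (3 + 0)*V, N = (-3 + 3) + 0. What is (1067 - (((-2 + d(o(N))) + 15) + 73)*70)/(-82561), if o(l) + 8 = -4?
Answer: 2433/82561 ≈ 0.029469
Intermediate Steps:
N = 0 (N = 0 + 0 = 0)
o(l) = -12 (o(l) = -8 - 4 = -12)
d(V) = 3*V
(1067 - (((-2 + d(o(N))) + 15) + 73)*70)/(-82561) = (1067 - (((-2 + 3*(-12)) + 15) + 73)*70)/(-82561) = (1067 - (((-2 - 36) + 15) + 73)*70)*(-1/82561) = (1067 - ((-38 + 15) + 73)*70)*(-1/82561) = (1067 - (-23 + 73)*70)*(-1/82561) = (1067 - 50*70)*(-1/82561) = (1067 - 1*3500)*(-1/82561) = (1067 - 3500)*(-1/82561) = -2433*(-1/82561) = 2433/82561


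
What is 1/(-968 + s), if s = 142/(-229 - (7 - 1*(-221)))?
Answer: -457/442518 ≈ -0.0010327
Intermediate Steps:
s = -142/457 (s = 142/(-229 - (7 + 221)) = 142/(-229 - 1*228) = 142/(-229 - 228) = 142/(-457) = 142*(-1/457) = -142/457 ≈ -0.31072)
1/(-968 + s) = 1/(-968 - 142/457) = 1/(-442518/457) = -457/442518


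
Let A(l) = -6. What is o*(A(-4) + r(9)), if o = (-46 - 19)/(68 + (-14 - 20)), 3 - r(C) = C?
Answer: 390/17 ≈ 22.941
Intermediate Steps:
r(C) = 3 - C
o = -65/34 (o = -65/(68 - 34) = -65/34 ≈ -1.9118)
o*(A(-4) + r(9)) = -65*(-6 + (3 - 1*9))/34 = -65*(-6 + (3 - 9))/34 = -65*(-6 - 6)/34 = -65/34*(-12) = 390/17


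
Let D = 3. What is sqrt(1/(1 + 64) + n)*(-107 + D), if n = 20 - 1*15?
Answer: -8*sqrt(21190)/5 ≈ -232.91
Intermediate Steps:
n = 5 (n = 20 - 15 = 5)
sqrt(1/(1 + 64) + n)*(-107 + D) = sqrt(1/(1 + 64) + 5)*(-107 + 3) = sqrt(1/65 + 5)*(-104) = sqrt(326/65)*(-104) = (sqrt(21190)/65)*(-104) = -8*sqrt(21190)/5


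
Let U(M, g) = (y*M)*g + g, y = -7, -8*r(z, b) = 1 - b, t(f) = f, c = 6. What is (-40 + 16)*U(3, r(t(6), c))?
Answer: 300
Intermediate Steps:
r(z, b) = -1/8 + b/8 (r(z, b) = -(1 - b)/8 = -1/8 + b/8)
U(M, g) = g - 7*M*g (U(M, g) = (-7*M)*g + g = -7*M*g + g = g - 7*M*g)
(-40 + 16)*U(3, r(t(6), c)) = (-40 + 16)*((-1/8 + (1/8)*6)*(1 - 7*3)) = -24*(-1/8 + 3/4)*(1 - 21) = -15*(-20) = -24*(-25/2) = 300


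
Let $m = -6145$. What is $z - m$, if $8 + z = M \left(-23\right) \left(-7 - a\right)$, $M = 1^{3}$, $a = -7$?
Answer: $6137$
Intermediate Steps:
$M = 1$
$z = -8$ ($z = -8 + 1 \left(-23\right) \left(-7 - -7\right) = -8 - 23 \left(-7 + 7\right) = -8 - 0 = -8 + 0 = -8$)
$z - m = -8 - -6145 = -8 + 6145 = 6137$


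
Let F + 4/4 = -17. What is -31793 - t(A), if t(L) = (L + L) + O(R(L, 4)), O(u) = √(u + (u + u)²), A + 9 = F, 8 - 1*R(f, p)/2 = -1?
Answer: -31739 - 3*√146 ≈ -31775.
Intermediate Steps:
F = -18 (F = -1 - 17 = -18)
R(f, p) = 18 (R(f, p) = 16 - 2*(-1) = 16 + 2 = 18)
A = -27 (A = -9 - 18 = -27)
O(u) = √(u + 4*u²) (O(u) = √(u + (2*u)²) = √(u + 4*u²))
t(L) = 2*L + 3*√146 (t(L) = (L + L) + √(18*(1 + 4*18)) = 2*L + √(18*(1 + 72)) = 2*L + √(18*73) = 2*L + √1314 = 2*L + 3*√146)
-31793 - t(A) = -31793 - (2*(-27) + 3*√146) = -31793 - (-54 + 3*√146) = -31793 + (54 - 3*√146) = -31739 - 3*√146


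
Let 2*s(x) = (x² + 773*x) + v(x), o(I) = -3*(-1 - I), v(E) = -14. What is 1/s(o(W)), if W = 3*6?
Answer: 1/23648 ≈ 4.2287e-5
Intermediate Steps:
W = 18
o(I) = 3 + 3*I
s(x) = -7 + x²/2 + 773*x/2 (s(x) = ((x² + 773*x) - 14)/2 = (-14 + x² + 773*x)/2 = -7 + x²/2 + 773*x/2)
1/s(o(W)) = 1/(-7 + (3 + 3*18)²/2 + 773*(3 + 3*18)/2) = 1/(-7 + (3 + 54)²/2 + 773*(3 + 54)/2) = 1/(-7 + (½)*57² + (773/2)*57) = 1/(-7 + (½)*3249 + 44061/2) = 1/(-7 + 3249/2 + 44061/2) = 1/23648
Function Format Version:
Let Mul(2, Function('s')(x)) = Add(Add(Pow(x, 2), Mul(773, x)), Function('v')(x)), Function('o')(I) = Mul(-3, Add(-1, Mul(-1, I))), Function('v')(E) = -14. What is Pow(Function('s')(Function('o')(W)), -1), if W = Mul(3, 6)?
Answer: Rational(1, 23648) ≈ 4.2287e-5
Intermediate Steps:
W = 18
Function('o')(I) = Add(3, Mul(3, I))
Function('s')(x) = Add(-7, Mul(Rational(1, 2), Pow(x, 2)), Mul(Rational(773, 2), x)) (Function('s')(x) = Mul(Rational(1, 2), Add(Add(Pow(x, 2), Mul(773, x)), -14)) = Mul(Rational(1, 2), Add(-14, Pow(x, 2), Mul(773, x))) = Add(-7, Mul(Rational(1, 2), Pow(x, 2)), Mul(Rational(773, 2), x)))
Pow(Function('s')(Function('o')(W)), -1) = Pow(Add(-7, Mul(Rational(1, 2), Pow(Add(3, Mul(3, 18)), 2)), Mul(Rational(773, 2), Add(3, Mul(3, 18)))), -1) = Pow(Add(-7, Mul(Rational(1, 2), Pow(Add(3, 54), 2)), Mul(Rational(773, 2), Add(3, 54))), -1) = Pow(Add(-7, Mul(Rational(1, 2), Pow(57, 2)), Mul(Rational(773, 2), 57)), -1) = Pow(Add(-7, Mul(Rational(1, 2), 3249), Rational(44061, 2)), -1) = Pow(Add(-7, Rational(3249, 2), Rational(44061, 2)), -1) = Pow(23648, -1) = Rational(1, 23648)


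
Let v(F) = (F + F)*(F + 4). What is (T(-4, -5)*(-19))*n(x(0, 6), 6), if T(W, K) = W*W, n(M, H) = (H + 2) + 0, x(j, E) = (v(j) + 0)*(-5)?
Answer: -2432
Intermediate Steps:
v(F) = 2*F*(4 + F) (v(F) = (2*F)*(4 + F) = 2*F*(4 + F))
x(j, E) = -10*j*(4 + j) (x(j, E) = (2*j*(4 + j) + 0)*(-5) = (2*j*(4 + j))*(-5) = -10*j*(4 + j))
n(M, H) = 2 + H (n(M, H) = (2 + H) + 0 = 2 + H)
T(W, K) = W**2
(T(-4, -5)*(-19))*n(x(0, 6), 6) = ((-4)**2*(-19))*(2 + 6) = (16*(-19))*8 = -304*8 = -2432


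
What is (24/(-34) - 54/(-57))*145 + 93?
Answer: 41349/323 ≈ 128.02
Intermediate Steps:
(24/(-34) - 54/(-57))*145 + 93 = (24*(-1/34) - 54*(-1/57))*145 + 93 = (-12/17 + 18/19)*145 + 93 = (78/323)*145 + 93 = 11310/323 + 93 = 41349/323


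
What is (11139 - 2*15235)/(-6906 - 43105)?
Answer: 1487/3847 ≈ 0.38654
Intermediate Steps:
(11139 - 2*15235)/(-6906 - 43105) = (11139 - 30470)/(-50011) = -19331*(-1/50011) = 1487/3847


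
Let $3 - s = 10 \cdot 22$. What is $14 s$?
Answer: $-3038$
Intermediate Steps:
$s = -217$ ($s = 3 - 10 \cdot 22 = 3 - 220 = -217$)
$14 s = 14 \left(-217\right) = -3038$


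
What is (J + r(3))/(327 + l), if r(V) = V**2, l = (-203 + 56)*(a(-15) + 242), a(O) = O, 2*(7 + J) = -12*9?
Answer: 26/16521 ≈ 0.0015738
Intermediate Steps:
J = -61 (J = -7 + (-12*9)/2 = -7 + (1/2)*(-108) = -7 - 54 = -61)
l = -33369 (l = (-203 + 56)*(-15 + 242) = -147*227 = -33369)
(J + r(3))/(327 + l) = (-61 + 3**2)/(327 - 33369) = (-61 + 9)/(-33042) = -52*(-1/33042) = 26/16521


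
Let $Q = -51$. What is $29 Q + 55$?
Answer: $-1424$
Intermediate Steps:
$29 Q + 55 = 29 \left(-51\right) + 55 = -1479 + 55 = -1424$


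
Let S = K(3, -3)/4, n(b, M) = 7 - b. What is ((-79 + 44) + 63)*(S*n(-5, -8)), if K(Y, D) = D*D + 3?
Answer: 1008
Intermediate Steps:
K(Y, D) = 3 + D**2 (K(Y, D) = D**2 + 3 = 3 + D**2)
S = 3 (S = (3 + (-3)**2)/4 = (3 + 9)*(1/4) = 12*(1/4) = 3)
((-79 + 44) + 63)*(S*n(-5, -8)) = ((-79 + 44) + 63)*(3*(7 - 1*(-5))) = (-35 + 63)*(3*(7 + 5)) = 28*(3*12) = 28*36 = 1008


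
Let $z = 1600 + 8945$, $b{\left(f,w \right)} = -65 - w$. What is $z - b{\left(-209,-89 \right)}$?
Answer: $10521$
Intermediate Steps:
$z = 10545$
$z - b{\left(-209,-89 \right)} = 10545 - \left(-65 - -89\right) = 10545 - \left(-65 + 89\right) = 10545 - 24 = 10521$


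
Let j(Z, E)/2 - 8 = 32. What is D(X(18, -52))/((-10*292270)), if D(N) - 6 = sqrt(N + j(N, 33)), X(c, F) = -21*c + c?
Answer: -3/1461350 - I*sqrt(70)/1461350 ≈ -2.0529e-6 - 5.7253e-6*I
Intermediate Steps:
j(Z, E) = 80 (j(Z, E) = 16 + 2*32 = 16 + 64 = 80)
X(c, F) = -20*c
D(N) = 6 + sqrt(80 + N) (D(N) = 6 + sqrt(N + 80) = 6 + sqrt(80 + N))
D(X(18, -52))/((-10*292270)) = (6 + sqrt(80 - 20*18))/((-10*292270)) = (6 + sqrt(80 - 360))/(-2922700) = (6 + sqrt(-280))*(-1/2922700) = (6 + 2*I*sqrt(70))*(-1/2922700) = -3/1461350 - I*sqrt(70)/1461350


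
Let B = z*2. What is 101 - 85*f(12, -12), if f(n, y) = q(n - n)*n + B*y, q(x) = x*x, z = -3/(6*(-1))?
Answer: 1121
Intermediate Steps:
z = 1/2 (z = -3/(-6) = -3*(-1/6) = 1/2 ≈ 0.50000)
q(x) = x**2
B = 1 (B = (1/2)*2 = 1)
f(n, y) = y (f(n, y) = (n - n)**2*n + 1*y = 0**2*n + y = 0*n + y = 0 + y = y)
101 - 85*f(12, -12) = 101 - 85*(-12) = 101 + 1020 = 1121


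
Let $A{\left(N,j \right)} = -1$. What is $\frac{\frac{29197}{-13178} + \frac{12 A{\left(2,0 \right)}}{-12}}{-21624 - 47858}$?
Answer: $\frac{16019}{915633796} \approx 1.7495 \cdot 10^{-5}$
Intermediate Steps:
$\frac{\frac{29197}{-13178} + \frac{12 A{\left(2,0 \right)}}{-12}}{-21624 - 47858} = \frac{\frac{29197}{-13178} + \frac{12 \left(-1\right)}{-12}}{-21624 - 47858} = \frac{29197 \left(- \frac{1}{13178}\right) - -1}{-69482} = \left(- \frac{29197}{13178} + 1\right) \left(- \frac{1}{69482}\right) = \left(- \frac{16019}{13178}\right) \left(- \frac{1}{69482}\right) = \frac{16019}{915633796}$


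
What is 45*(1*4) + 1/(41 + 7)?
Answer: 8641/48 ≈ 180.02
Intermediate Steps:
45*(1*4) + 1/(41 + 7) = 45*4 + 1/48 = 180 + 1/48 = 8641/48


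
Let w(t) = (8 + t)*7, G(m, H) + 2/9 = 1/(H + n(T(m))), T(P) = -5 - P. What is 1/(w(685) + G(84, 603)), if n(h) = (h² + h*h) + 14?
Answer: 148131/718550572 ≈ 0.00020615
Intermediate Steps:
n(h) = 14 + 2*h² (n(h) = (h² + h²) + 14 = 2*h² + 14 = 14 + 2*h²)
G(m, H) = -2/9 + 1/(14 + H + 2*(-5 - m)²) (G(m, H) = -2/9 + 1/(H + (14 + 2*(-5 - m)²)) = -2/9 + 1/(14 + H + 2*(-5 - m)²))
w(t) = 56 + 7*t
1/(w(685) + G(84, 603)) = 1/((56 + 7*685) + (-19 - 4*(5 + 84)² - 2*603)/(9*(14 + 603 + 2*(5 + 84)²))) = 1/((56 + 4795) + (-19 - 4*89² - 1206)/(9*(14 + 603 + 2*89²))) = 1/(4851 + (-19 - 4*7921 - 1206)/(9*(14 + 603 + 2*7921))) = 1/(4851 + (-19 - 31684 - 1206)/(9*(14 + 603 + 15842))) = 1/(4851 + (⅑)*(-32909)/16459) = 1/(4851 + (⅑)*(1/16459)*(-32909)) = 1/(4851 - 32909/148131) = 1/(718550572/148131) = 148131/718550572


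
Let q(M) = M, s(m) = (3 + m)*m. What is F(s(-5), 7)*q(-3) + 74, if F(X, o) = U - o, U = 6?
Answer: 77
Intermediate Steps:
s(m) = m*(3 + m)
F(X, o) = 6 - o
F(s(-5), 7)*q(-3) + 74 = (6 - 1*7)*(-3) + 74 = (6 - 7)*(-3) + 74 = -1*(-3) + 74 = 3 + 74 = 77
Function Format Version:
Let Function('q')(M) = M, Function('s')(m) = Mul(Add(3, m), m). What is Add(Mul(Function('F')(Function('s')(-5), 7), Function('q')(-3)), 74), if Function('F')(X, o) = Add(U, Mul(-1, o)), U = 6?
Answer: 77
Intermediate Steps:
Function('s')(m) = Mul(m, Add(3, m))
Function('F')(X, o) = Add(6, Mul(-1, o))
Add(Mul(Function('F')(Function('s')(-5), 7), Function('q')(-3)), 74) = Add(Mul(Add(6, Mul(-1, 7)), -3), 74) = Add(Mul(Add(6, -7), -3), 74) = Add(Mul(-1, -3), 74) = Add(3, 74) = 77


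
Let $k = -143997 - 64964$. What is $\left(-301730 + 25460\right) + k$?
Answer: $-485231$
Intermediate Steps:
$k = -208961$ ($k = -143997 - 64964 = -208961$)
$\left(-301730 + 25460\right) + k = \left(-301730 + 25460\right) - 208961 = -276270 - 208961 = -485231$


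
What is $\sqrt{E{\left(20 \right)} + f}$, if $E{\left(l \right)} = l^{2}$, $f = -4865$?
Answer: $i \sqrt{4465} \approx 66.821 i$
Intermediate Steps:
$\sqrt{E{\left(20 \right)} + f} = \sqrt{20^{2} - 4865} = \sqrt{400 - 4865} = \sqrt{-4465} = i \sqrt{4465}$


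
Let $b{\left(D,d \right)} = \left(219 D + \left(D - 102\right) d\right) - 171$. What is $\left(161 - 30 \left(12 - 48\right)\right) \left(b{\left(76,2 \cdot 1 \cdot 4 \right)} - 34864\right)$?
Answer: $-23081359$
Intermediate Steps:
$b{\left(D,d \right)} = -171 + 219 D + d \left(-102 + D\right)$ ($b{\left(D,d \right)} = \left(219 D + \left(-102 + D\right) d\right) - 171 = \left(219 D + d \left(-102 + D\right)\right) - 171 = -171 + 219 D + d \left(-102 + D\right)$)
$\left(161 - 30 \left(12 - 48\right)\right) \left(b{\left(76,2 \cdot 1 \cdot 4 \right)} - 34864\right) = \left(161 - 30 \left(12 - 48\right)\right) \left(\left(-171 - 102 \cdot 2 \cdot 1 \cdot 4 + 219 \cdot 76 + 76 \cdot 2 \cdot 1 \cdot 4\right) - 34864\right) = \left(161 - -1080\right) \left(\left(-171 - 102 \cdot 2 \cdot 4 + 16644 + 76 \cdot 2 \cdot 4\right) - 34864\right) = \left(161 + 1080\right) \left(\left(-171 - 816 + 16644 + 76 \cdot 8\right) - 34864\right) = 1241 \left(\left(-171 - 816 + 16644 + 608\right) - 34864\right) = 1241 \left(16265 - 34864\right) = 1241 \left(-18599\right) = -23081359$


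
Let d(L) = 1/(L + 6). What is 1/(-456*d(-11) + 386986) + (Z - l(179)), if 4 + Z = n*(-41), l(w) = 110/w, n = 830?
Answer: -11790750846761/346434094 ≈ -34035.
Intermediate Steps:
d(L) = 1/(6 + L)
Z = -34034 (Z = -4 + 830*(-41) = -4 - 34030 = -34034)
1/(-456*d(-11) + 386986) + (Z - l(179)) = 1/(-456/(6 - 11) + 386986) + (-34034 - 110/179) = 1/(-456/(-5) + 386986) + (-34034 - 110/179) = 1/(-456*(-⅕) + 386986) + (-34034 - 1*110/179) = 1/(456/5 + 386986) + (-34034 - 110/179) = 1/(1935386/5) - 6092196/179 = 5/1935386 - 6092196/179 = -11790750846761/346434094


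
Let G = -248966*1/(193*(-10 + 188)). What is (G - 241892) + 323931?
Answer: 1409059420/17177 ≈ 82032.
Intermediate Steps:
G = -124483/17177 (G = -248966/(178*193) = -248966/34354 = -248966*1/34354 = -124483/17177 ≈ -7.2471)
(G - 241892) + 323931 = (-124483/17177 - 241892) + 323931 = -4155103367/17177 + 323931 = 1409059420/17177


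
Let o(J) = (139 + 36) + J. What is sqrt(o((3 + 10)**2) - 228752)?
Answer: 2*I*sqrt(57102) ≈ 477.92*I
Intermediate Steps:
o(J) = 175 + J
sqrt(o((3 + 10)**2) - 228752) = sqrt((175 + (3 + 10)**2) - 228752) = sqrt((175 + 13**2) - 228752) = sqrt((175 + 169) - 228752) = sqrt(344 - 228752) = sqrt(-228408) = 2*I*sqrt(57102)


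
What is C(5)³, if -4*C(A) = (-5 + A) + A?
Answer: -125/64 ≈ -1.9531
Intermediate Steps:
C(A) = 5/4 - A/2 (C(A) = -((-5 + A) + A)/4 = -(-5 + 2*A)/4 = 5/4 - A/2)
C(5)³ = (5/4 - ½*5)³ = (5/4 - 5/2)³ = (-5/4)³ = -125/64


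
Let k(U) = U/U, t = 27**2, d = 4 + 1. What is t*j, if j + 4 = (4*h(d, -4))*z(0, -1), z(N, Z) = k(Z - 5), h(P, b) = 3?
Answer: 5832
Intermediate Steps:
d = 5
t = 729
k(U) = 1
z(N, Z) = 1
j = 8 (j = -4 + (4*3)*1 = -4 + 12*1 = -4 + 12 = 8)
t*j = 729*8 = 5832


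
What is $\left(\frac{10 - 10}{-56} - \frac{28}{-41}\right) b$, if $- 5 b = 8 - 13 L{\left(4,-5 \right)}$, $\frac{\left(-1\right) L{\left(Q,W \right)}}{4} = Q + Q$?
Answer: $- \frac{11872}{205} \approx -57.912$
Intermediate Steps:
$L{\left(Q,W \right)} = - 8 Q$ ($L{\left(Q,W \right)} = - 4 \left(Q + Q\right) = - 4 \cdot 2 Q = - 8 Q$)
$b = - \frac{424}{5}$ ($b = - \frac{8 - 13 \left(\left(-8\right) 4\right)}{5} = - \frac{8 - -416}{5} = - \frac{8 + 416}{5} = \left(- \frac{1}{5}\right) 424 = - \frac{424}{5} \approx -84.8$)
$\left(\frac{10 - 10}{-56} - \frac{28}{-41}\right) b = \left(\frac{10 - 10}{-56} - \frac{28}{-41}\right) \left(- \frac{424}{5}\right) = \left(\left(10 - 10\right) \left(- \frac{1}{56}\right) - - \frac{28}{41}\right) \left(- \frac{424}{5}\right) = \left(0 \left(- \frac{1}{56}\right) + \frac{28}{41}\right) \left(- \frac{424}{5}\right) = \left(0 + \frac{28}{41}\right) \left(- \frac{424}{5}\right) = \frac{28}{41} \left(- \frac{424}{5}\right) = - \frac{11872}{205}$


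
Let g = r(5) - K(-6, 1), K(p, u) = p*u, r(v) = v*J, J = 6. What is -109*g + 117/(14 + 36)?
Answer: -196083/50 ≈ -3921.7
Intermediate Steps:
r(v) = 6*v (r(v) = v*6 = 6*v)
g = 36 (g = 6*5 - (-6) = 30 - 1*(-6) = 30 + 6 = 36)
-109*g + 117/(14 + 36) = -109*36 + 117/(14 + 36) = -3924 + 117/50 = -196083/50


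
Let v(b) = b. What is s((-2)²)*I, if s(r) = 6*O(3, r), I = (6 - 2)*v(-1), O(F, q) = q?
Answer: -96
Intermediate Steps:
I = -4 (I = (6 - 2)*(-1) = 4*(-1) = -4)
s(r) = 6*r
s((-2)²)*I = (6*(-2)²)*(-4) = (6*4)*(-4) = 24*(-4) = -96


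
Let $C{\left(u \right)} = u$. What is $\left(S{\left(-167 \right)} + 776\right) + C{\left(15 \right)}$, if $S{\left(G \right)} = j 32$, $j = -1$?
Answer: $759$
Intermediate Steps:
$S{\left(G \right)} = -32$ ($S{\left(G \right)} = \left(-1\right) 32 = -32$)
$\left(S{\left(-167 \right)} + 776\right) + C{\left(15 \right)} = \left(-32 + 776\right) + 15 = 744 + 15 = 759$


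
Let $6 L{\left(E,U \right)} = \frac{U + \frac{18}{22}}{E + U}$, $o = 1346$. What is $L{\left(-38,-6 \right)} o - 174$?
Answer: $- \frac{71429}{484} \approx -147.58$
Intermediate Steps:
$L{\left(E,U \right)} = \frac{\frac{9}{11} + U}{6 \left(E + U\right)}$ ($L{\left(E,U \right)} = \frac{\left(U + \frac{18}{22}\right) \frac{1}{E + U}}{6} = \frac{\left(U + 18 \cdot \frac{1}{22}\right) \frac{1}{E + U}}{6} = \frac{\left(U + \frac{9}{11}\right) \frac{1}{E + U}}{6} = \frac{\left(\frac{9}{11} + U\right) \frac{1}{E + U}}{6} = \frac{\frac{1}{E + U} \left(\frac{9}{11} + U\right)}{6} = \frac{\frac{9}{11} + U}{6 \left(E + U\right)}$)
$L{\left(-38,-6 \right)} o - 174 = \frac{\frac{3}{22} + \frac{1}{6} \left(-6\right)}{-38 - 6} \cdot 1346 - 174 = \frac{\frac{3}{22} - 1}{-44} \cdot 1346 - 174 = \left(- \frac{1}{44}\right) \left(- \frac{19}{22}\right) 1346 - 174 = \frac{19}{968} \cdot 1346 - 174 = \frac{12787}{484} - 174 = - \frac{71429}{484}$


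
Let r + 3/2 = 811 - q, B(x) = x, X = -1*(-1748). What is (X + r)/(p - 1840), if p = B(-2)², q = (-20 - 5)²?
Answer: -3865/3672 ≈ -1.0526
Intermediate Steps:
q = 625 (q = (-25)² = 625)
X = 1748
r = 369/2 (r = -3/2 + (811 - 1*625) = -3/2 + (811 - 625) = -3/2 + 186 = 369/2 ≈ 184.50)
p = 4 (p = (-2)² = 4)
(X + r)/(p - 1840) = (1748 + 369/2)/(4 - 1840) = (3865/2)/(-1836) = (3865/2)*(-1/1836) = -3865/3672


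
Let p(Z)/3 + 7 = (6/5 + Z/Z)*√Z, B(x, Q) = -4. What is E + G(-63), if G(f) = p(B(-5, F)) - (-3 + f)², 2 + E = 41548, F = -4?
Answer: 37169 + 66*I/5 ≈ 37169.0 + 13.2*I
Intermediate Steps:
E = 41546 (E = -2 + 41548 = 41546)
p(Z) = -21 + 33*√Z/5 (p(Z) = -21 + 3*((6/5 + Z/Z)*√Z) = -21 + 3*((6*(⅕) + 1)*√Z) = -21 + 3*((6/5 + 1)*√Z) = -21 + 3*(11*√Z/5) = -21 + 33*√Z/5)
G(f) = -21 - (-3 + f)² + 66*I/5 (G(f) = (-21 + 33*√(-4)/5) - (-3 + f)² = (-21 + 33*(2*I)/5) - (-3 + f)² = (-21 + 66*I/5) - (-3 + f)² = -21 - (-3 + f)² + 66*I/5)
E + G(-63) = 41546 + (-21 - (-3 - 63)² + 66*I/5) = 41546 + (-21 - 1*(-66)² + 66*I/5) = 41546 + (-21 - 1*4356 + 66*I/5) = 41546 + (-21 - 4356 + 66*I/5) = 41546 + (-4377 + 66*I/5) = 37169 + 66*I/5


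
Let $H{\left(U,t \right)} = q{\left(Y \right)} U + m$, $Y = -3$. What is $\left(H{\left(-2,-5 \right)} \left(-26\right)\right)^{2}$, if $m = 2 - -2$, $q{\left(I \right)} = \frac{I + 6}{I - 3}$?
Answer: $16900$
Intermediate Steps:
$q{\left(I \right)} = \frac{6 + I}{-3 + I}$
$m = 4$ ($m = 2 + 2 = 4$)
$H{\left(U,t \right)} = 4 - \frac{U}{2}$ ($H{\left(U,t \right)} = \frac{6 - 3}{-3 - 3} U + 4 = \frac{1}{-6} \cdot 3 U + 4 = \left(- \frac{1}{6}\right) 3 U + 4 = - \frac{U}{2} + 4 = 4 - \frac{U}{2}$)
$\left(H{\left(-2,-5 \right)} \left(-26\right)\right)^{2} = \left(\left(4 - -1\right) \left(-26\right)\right)^{2} = \left(\left(4 + 1\right) \left(-26\right)\right)^{2} = \left(5 \left(-26\right)\right)^{2} = \left(-130\right)^{2} = 16900$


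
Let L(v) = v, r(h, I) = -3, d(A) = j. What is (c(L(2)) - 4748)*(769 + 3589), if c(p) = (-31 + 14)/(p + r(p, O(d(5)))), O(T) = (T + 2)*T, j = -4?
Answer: -20617698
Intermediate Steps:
d(A) = -4
O(T) = T*(2 + T) (O(T) = (2 + T)*T = T*(2 + T))
c(p) = -17/(-3 + p) (c(p) = (-31 + 14)/(p - 3) = -17/(-3 + p))
(c(L(2)) - 4748)*(769 + 3589) = (-17/(-3 + 2) - 4748)*(769 + 3589) = (-17/(-1) - 4748)*4358 = (-17*(-1) - 4748)*4358 = (17 - 4748)*4358 = -4731*4358 = -20617698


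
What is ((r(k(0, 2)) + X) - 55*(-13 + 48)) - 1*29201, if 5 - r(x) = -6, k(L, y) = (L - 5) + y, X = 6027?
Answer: -25088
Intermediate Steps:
k(L, y) = -5 + L + y (k(L, y) = (-5 + L) + y = -5 + L + y)
r(x) = 11 (r(x) = 5 - 1*(-6) = 5 + 6 = 11)
((r(k(0, 2)) + X) - 55*(-13 + 48)) - 1*29201 = ((11 + 6027) - 55*(-13 + 48)) - 1*29201 = (6038 - 55*35) - 29201 = (6038 - 1925) - 29201 = 4113 - 29201 = -25088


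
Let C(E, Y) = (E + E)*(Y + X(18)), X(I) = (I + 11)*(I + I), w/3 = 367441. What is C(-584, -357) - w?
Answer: -1904739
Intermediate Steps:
w = 1102323 (w = 3*367441 = 1102323)
X(I) = 2*I*(11 + I) (X(I) = (11 + I)*(2*I) = 2*I*(11 + I))
C(E, Y) = 2*E*(1044 + Y) (C(E, Y) = (E + E)*(Y + 2*18*(11 + 18)) = (2*E)*(Y + 2*18*29) = (2*E)*(Y + 1044) = (2*E)*(1044 + Y) = 2*E*(1044 + Y))
C(-584, -357) - w = 2*(-584)*(1044 - 357) - 1*1102323 = 2*(-584)*687 - 1102323 = -802416 - 1102323 = -1904739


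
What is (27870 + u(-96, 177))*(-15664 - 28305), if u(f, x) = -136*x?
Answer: -166994262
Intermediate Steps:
(27870 + u(-96, 177))*(-15664 - 28305) = (27870 - 136*177)*(-15664 - 28305) = (27870 - 24072)*(-43969) = 3798*(-43969) = -166994262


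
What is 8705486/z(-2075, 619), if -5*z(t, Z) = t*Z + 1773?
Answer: 21763715/641326 ≈ 33.935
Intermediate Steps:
z(t, Z) = -1773/5 - Z*t/5 (z(t, Z) = -(t*Z + 1773)/5 = -(Z*t + 1773)/5 = -(1773 + Z*t)/5 = -1773/5 - Z*t/5)
8705486/z(-2075, 619) = 8705486/(-1773/5 - ⅕*619*(-2075)) = 8705486/(-1773/5 + 256885) = 8705486/(1282652/5) = 8705486*(5/1282652) = 21763715/641326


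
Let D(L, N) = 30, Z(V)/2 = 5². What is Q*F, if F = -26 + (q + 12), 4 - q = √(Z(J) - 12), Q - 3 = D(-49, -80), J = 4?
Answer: -330 - 33*√38 ≈ -533.43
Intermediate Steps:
Z(V) = 50 (Z(V) = 2*5² = 2*25 = 50)
Q = 33 (Q = 3 + 30 = 33)
q = 4 - √38 (q = 4 - √(50 - 12) = 4 - √38 ≈ -2.1644)
F = -10 - √38 (F = -26 + ((4 - √38) + 12) = -26 + (16 - √38) = -10 - √38 ≈ -16.164)
Q*F = 33*(-10 - √38) = -330 - 33*√38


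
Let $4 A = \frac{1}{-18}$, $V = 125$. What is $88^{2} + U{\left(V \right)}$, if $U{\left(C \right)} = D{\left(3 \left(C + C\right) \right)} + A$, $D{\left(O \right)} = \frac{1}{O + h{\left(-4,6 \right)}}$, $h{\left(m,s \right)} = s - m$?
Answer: $\frac{26484437}{3420} \approx 7744.0$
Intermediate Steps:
$A = - \frac{1}{72}$ ($A = \frac{1}{4 \left(-18\right)} = \frac{1}{4} \left(- \frac{1}{18}\right) = - \frac{1}{72} \approx -0.013889$)
$D{\left(O \right)} = \frac{1}{10 + O}$ ($D{\left(O \right)} = \frac{1}{O + \left(6 - -4\right)} = \frac{1}{O + \left(6 + 4\right)} = \frac{1}{O + 10} = \frac{1}{10 + O}$)
$U{\left(C \right)} = - \frac{1}{72} + \frac{1}{10 + 6 C}$ ($U{\left(C \right)} = \frac{1}{10 + 3 \left(C + C\right)} - \frac{1}{72} = \frac{1}{10 + 3 \cdot 2 C} - \frac{1}{72} = \frac{1}{10 + 6 C} - \frac{1}{72} = - \frac{1}{72} + \frac{1}{10 + 6 C}$)
$88^{2} + U{\left(V \right)} = 88^{2} + \frac{31 - 375}{72 \left(5 + 3 \cdot 125\right)} = 7744 + \frac{31 - 375}{72 \left(5 + 375\right)} = 7744 + \frac{1}{72} \cdot \frac{1}{380} \left(-344\right) = 7744 - \frac{43}{3420} = \frac{26484437}{3420}$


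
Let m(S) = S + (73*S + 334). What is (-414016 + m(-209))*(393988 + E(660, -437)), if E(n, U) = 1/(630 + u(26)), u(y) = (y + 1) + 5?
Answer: -55965202910718/331 ≈ -1.6908e+11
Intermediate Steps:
u(y) = 6 + y (u(y) = (1 + y) + 5 = 6 + y)
E(n, U) = 1/662 (E(n, U) = 1/(630 + (6 + 26)) = 1/(630 + 32) = 1/662)
m(S) = 334 + 74*S (m(S) = S + (334 + 73*S) = 334 + 74*S)
(-414016 + m(-209))*(393988 + E(660, -437)) = (-414016 + (334 + 74*(-209)))*(393988 + 1/662) = (-414016 + (334 - 15466))*(260820057/662) = (-414016 - 15132)*(260820057/662) = -429148*260820057/662 = -55965202910718/331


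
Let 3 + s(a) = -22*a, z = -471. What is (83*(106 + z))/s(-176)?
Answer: -415/53 ≈ -7.8302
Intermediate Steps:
s(a) = -3 - 22*a
(83*(106 + z))/s(-176) = (83*(106 - 471))/(-3 - 22*(-176)) = (83*(-365))/(-3 + 3872) = -30295/3869 = -30295*1/3869 = -415/53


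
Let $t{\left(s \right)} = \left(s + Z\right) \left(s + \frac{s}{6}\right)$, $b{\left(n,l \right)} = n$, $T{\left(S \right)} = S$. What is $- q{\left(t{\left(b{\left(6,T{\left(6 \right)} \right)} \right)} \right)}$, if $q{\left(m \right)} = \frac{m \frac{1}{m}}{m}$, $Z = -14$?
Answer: $\frac{1}{56} \approx 0.017857$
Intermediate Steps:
$t{\left(s \right)} = \frac{7 s \left(-14 + s\right)}{6}$ ($t{\left(s \right)} = \left(s - 14\right) \left(s + \frac{s}{6}\right) = \left(-14 + s\right) \left(s + s \frac{1}{6}\right) = \left(-14 + s\right) \left(s + \frac{s}{6}\right) = \left(-14 + s\right) \frac{7 s}{6} = \frac{7 s \left(-14 + s\right)}{6}$)
$q{\left(m \right)} = \frac{1}{m}$ ($q{\left(m \right)} = 1 \frac{1}{m} = \frac{1}{m}$)
$- q{\left(t{\left(b{\left(6,T{\left(6 \right)} \right)} \right)} \right)} = - \frac{1}{\frac{7}{6} \cdot 6 \left(-14 + 6\right)} = - \frac{1}{\frac{7}{6} \cdot 6 \left(-8\right)} = - \frac{1}{-56} = \left(-1\right) \left(- \frac{1}{56}\right) = \frac{1}{56}$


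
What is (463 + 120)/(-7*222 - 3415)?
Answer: -583/4969 ≈ -0.11733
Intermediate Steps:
(463 + 120)/(-7*222 - 3415) = 583/(-1554 - 3415) = 583/(-4969) = 583*(-1/4969) = -583/4969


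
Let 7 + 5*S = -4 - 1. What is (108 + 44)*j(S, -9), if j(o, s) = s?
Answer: -1368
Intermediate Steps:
S = -12/5 (S = -7/5 + (-4 - 1)/5 = -7/5 + (⅕)*(-5) = -7/5 - 1 = -12/5 ≈ -2.4000)
(108 + 44)*j(S, -9) = (108 + 44)*(-9) = 152*(-9) = -1368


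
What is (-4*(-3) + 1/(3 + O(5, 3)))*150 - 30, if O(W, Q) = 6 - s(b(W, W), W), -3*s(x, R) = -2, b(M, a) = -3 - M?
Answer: 1788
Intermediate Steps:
s(x, R) = 2/3 (s(x, R) = -1/3*(-2) = 2/3)
O(W, Q) = 16/3 (O(W, Q) = 6 - 1*2/3 = 6 - 2/3 = 16/3)
(-4*(-3) + 1/(3 + O(5, 3)))*150 - 30 = (-4*(-3) + 1/(3 + 16/3))*150 - 30 = (12 + 1/(25/3))*150 - 30 = (12 + 3/25)*150 - 30 = (303/25)*150 - 30 = 1818 - 30 = 1788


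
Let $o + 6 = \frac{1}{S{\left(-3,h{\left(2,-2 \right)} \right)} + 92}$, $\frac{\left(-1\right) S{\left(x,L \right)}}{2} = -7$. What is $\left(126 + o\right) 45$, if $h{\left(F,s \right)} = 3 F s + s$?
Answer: $\frac{572445}{106} \approx 5400.4$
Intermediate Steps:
$h{\left(F,s \right)} = s + 3 F s$ ($h{\left(F,s \right)} = 3 F s + s = s + 3 F s$)
$S{\left(x,L \right)} = 14$ ($S{\left(x,L \right)} = \left(-2\right) \left(-7\right) = 14$)
$o = - \frac{635}{106}$ ($o = -6 + \frac{1}{14 + 92} = -6 + \frac{1}{106} = - \frac{635}{106} \approx -5.9906$)
$\left(126 + o\right) 45 = \left(126 - \frac{635}{106}\right) 45 = \frac{12721}{106} \cdot 45 = \frac{572445}{106}$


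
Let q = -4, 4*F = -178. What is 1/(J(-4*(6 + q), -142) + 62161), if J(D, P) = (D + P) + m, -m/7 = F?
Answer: 2/124645 ≈ 1.6046e-5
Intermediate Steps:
F = -89/2 (F = (1/4)*(-178) = -89/2 ≈ -44.500)
m = 623/2 (m = -7*(-89/2) = 623/2 ≈ 311.50)
J(D, P) = 623/2 + D + P (J(D, P) = (D + P) + 623/2 = 623/2 + D + P)
1/(J(-4*(6 + q), -142) + 62161) = 1/((623/2 - 4*(6 - 4) - 142) + 62161) = 1/((623/2 - 4*2 - 142) + 62161) = 1/((623/2 - 8 - 142) + 62161) = 1/(323/2 + 62161) = 1/(124645/2) = 2/124645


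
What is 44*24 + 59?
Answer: 1115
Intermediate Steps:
44*24 + 59 = 1056 + 59 = 1115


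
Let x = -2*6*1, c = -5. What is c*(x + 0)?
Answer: 60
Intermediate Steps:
x = -12 (x = -12*1 = -12)
c*(x + 0) = -5*(-12 + 0) = -5*(-12) = 60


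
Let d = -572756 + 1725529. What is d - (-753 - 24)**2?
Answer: 549044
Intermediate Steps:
d = 1152773
d - (-753 - 24)**2 = 1152773 - (-753 - 24)**2 = 1152773 - 1*(-777)**2 = 1152773 - 1*603729 = 1152773 - 603729 = 549044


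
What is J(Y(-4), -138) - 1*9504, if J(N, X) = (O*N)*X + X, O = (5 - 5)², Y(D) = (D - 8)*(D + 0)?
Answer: -9642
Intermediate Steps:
Y(D) = D*(-8 + D) (Y(D) = (-8 + D)*D = D*(-8 + D))
O = 0 (O = 0² = 0)
J(N, X) = X (J(N, X) = (0*N)*X + X = 0*X + X = 0 + X = X)
J(Y(-4), -138) - 1*9504 = -138 - 1*9504 = -138 - 9504 = -9642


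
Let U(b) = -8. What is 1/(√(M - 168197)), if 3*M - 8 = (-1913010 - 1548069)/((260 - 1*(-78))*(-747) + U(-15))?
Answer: -I*√96503751371231886/127400718923 ≈ -0.0024384*I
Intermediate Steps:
M = 5481031/757482 (M = 8/3 + ((-1913010 - 1548069)/((260 - 1*(-78))*(-747) - 8))/3 = 8/3 + (-3461079/((260 + 78)*(-747) - 8))/3 = 8/3 + (-3461079/(338*(-747) - 8))/3 = 8/3 + (-3461079/(-252486 - 8))/3 = 8/3 + (-3461079/(-252494))/3 = 8/3 + (-3461079*(-1/252494))/3 = 8/3 + (⅓)*(3461079/252494) = 8/3 + 1153693/252494 = 5481031/757482 ≈ 7.2359)
1/(√(M - 168197)) = 1/(√(5481031/757482 - 168197)) = 1/(√(-127400718923/757482)) = 1/(I*√96503751371231886/757482) = -I*√96503751371231886/127400718923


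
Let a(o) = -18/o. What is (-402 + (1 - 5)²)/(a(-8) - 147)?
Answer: 8/3 ≈ 2.6667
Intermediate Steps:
(-402 + (1 - 5)²)/(a(-8) - 147) = (-402 + (1 - 5)²)/(-18/(-8) - 147) = (-402 + (-4)²)/(-18*(-⅛) - 147) = (-402 + 16)/(9/4 - 147) = -386/(-579/4) = -386*(-4/579) = 8/3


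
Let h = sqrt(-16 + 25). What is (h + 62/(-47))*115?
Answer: 9085/47 ≈ 193.30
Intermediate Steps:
h = 3 (h = sqrt(9) = 3)
(h + 62/(-47))*115 = (3 + 62/(-47))*115 = (3 + 62*(-1/47))*115 = (3 - 62/47)*115 = (79/47)*115 = 9085/47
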